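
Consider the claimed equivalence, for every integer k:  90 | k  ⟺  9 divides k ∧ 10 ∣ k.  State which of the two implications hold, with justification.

Forward direction. If 90 ∣ k, write k = 90q. Since 90 = 10·9, k = 9·(10q), so 9 ∣ k; and since 90 = 9·10, k = 10·(9q), so 10 ∣ k.

Converse. Suppose 9 ∣ k and 10 ∣ k. Any common multiple of 9 and 10 is a multiple of their lcm; here gcd(9, 10) = 1, so lcm(9, 10) = 9·10 = 90, so 90 ∣ k.

Both directions hold; the statement is true.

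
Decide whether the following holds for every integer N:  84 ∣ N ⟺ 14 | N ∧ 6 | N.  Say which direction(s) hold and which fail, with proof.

Forward direction. If 84 ∣ N, write N = 84q. Since 84 = 6·14, N = 14·(6q), so 14 ∣ N; and since 84 = 14·6, N = 6·(14q), so 6 ∣ N.

Converse. This fails: take N = 42. Both 14 ∣ 42 and 6 ∣ 42, yet 42 is not a multiple of 84 (since 42 = 0·84 + 42), so 84 ∤ 42.

Not equivalent: only (⇒) holds.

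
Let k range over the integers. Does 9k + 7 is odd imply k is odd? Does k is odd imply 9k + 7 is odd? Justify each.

Both directions fail.

(⟹) This fails: k = 4 gives 9k + 7 = 43, which is odd, but 4 is even, not odd.

(⟸) This also fails: k = 7 is odd, but 9k + 7 = 70 is even, not odd.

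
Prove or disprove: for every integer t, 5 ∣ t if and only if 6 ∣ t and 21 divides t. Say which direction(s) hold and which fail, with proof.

(⇒) This fails: take t = 5. Certainly 5 ∣ 5, but 6 ∤ 5.

(⇐) This fails: take t = 42. Both 6 ∣ 42 and 21 ∣ 42, yet 42 is not a multiple of 5 (since 42 = 8·5 + 2), so 5 ∤ 42.

Both directions fail.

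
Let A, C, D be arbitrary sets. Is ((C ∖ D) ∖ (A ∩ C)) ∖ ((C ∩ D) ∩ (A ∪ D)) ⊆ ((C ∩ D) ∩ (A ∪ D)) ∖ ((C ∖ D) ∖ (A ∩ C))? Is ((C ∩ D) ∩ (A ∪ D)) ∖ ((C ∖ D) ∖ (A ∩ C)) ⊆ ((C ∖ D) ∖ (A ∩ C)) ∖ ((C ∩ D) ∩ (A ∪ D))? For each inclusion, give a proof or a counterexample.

Forward inclusion. This inclusion fails. Take A = ∅, C = {1}, D = ∅; then 1 ∈ ((C ∖ D) ∖ (A ∩ C)) ∖ ((C ∩ D) ∩ (A ∪ D)) but 1 ∉ ((C ∩ D) ∩ (A ∪ D)) ∖ ((C ∖ D) ∖ (A ∩ C)).

Reverse inclusion. This inclusion fails. Take A = ∅, C = {1}, D = {1}; then 1 ∈ ((C ∩ D) ∩ (A ∪ D)) ∖ ((C ∖ D) ∖ (A ∩ C)) but 1 ∉ ((C ∖ D) ∖ (A ∩ C)) ∖ ((C ∩ D) ∩ (A ∪ D)).

Neither inclusion holds.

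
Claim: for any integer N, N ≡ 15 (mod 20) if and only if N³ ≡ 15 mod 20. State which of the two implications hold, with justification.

(⟹) Suppose N ≡ 15 (mod 20). Write N = 20j + 15. Then (20j + 15)³ = 8000j³ + 18000j² + 13500j + 3375 = 20(400j³ + 900j² + 675j + 168) + 15, so N³ ≡ 15 (mod 20).

(⟸) Conversely, suppose N³ ≡ 15 (mod 20). The only residue r in {0, …, 19} with r³ ≡ 15 (mod 20) is r = 15, so N ≡ 15 (mod 20).

Both directions hold.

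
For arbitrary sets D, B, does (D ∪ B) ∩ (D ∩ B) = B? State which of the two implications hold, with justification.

(⊆) Let x ∈ (D ∪ B) ∩ (D ∩ B). Then x ∈ D ∩ B, from which x ∈ B.

(⊇) This inclusion fails. Take D = ∅, B = {1}; then 1 ∈ B but 1 ∉ (D ∪ B) ∩ (D ∩ B).

(⊆) holds; (⊇) fails.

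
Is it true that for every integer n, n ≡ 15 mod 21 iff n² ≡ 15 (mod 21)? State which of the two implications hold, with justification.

(⇒) Suppose n ≡ 15 mod 21. Write n = 21j + 15. Then (21j + 15)² = 441j² + 630j + 225 = 21(21j² + 30j + 10) + 15, so n² ≡ 15 (mod 21).

(⇐) This fails: take n = 6. Then 6² = 36 ≡ 15 (mod 21), yet 6 ≡ 6 (mod 21), not 15.

The forward direction holds; the converse fails.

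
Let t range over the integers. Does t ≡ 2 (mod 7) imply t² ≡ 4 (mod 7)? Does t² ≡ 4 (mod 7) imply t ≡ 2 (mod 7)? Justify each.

Only the forward direction holds.

(→) Suppose t ≡ 2 (mod 7). Write t = 7j + 2. Then (7j + 2)² = 49j² + 28j + 4 = 7(7j² + 4j) + 4, so t² ≡ 4 (mod 7).

(←) This fails: take t = 5. Then 5² = 25 ≡ 4 (mod 7), yet 5 ≡ 5 (mod 7), not 2.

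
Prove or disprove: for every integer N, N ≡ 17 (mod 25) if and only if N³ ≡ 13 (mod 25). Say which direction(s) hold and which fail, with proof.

Forward direction. Suppose N ≡ 17 (mod 25). Write N = 25j + 17. Then (25j + 17)³ = 15625j³ + 31875j² + 21675j + 4913 = 25(625j³ + 1275j² + 867j + 196) + 13, so N³ ≡ 13 (mod 25).

Converse. Suppose N³ ≡ 13 (mod 25). The only residue r in {0, …, 24} with r³ ≡ 13 (mod 25) is r = 17, so N ≡ 17 (mod 25).

Both implications hold.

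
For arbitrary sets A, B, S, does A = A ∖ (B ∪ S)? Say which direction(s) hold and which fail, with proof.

(⊆) fails; (⊇) holds.

(⊆) This inclusion fails. Take A = {1}, B = {1}, S = ∅; then 1 ∈ A but 1 ∉ A ∖ (B ∪ S).

(⊇) Let x ∈ A ∖ (B ∪ S). Then x ∈ A and x ∉ B, S, from which x ∈ A.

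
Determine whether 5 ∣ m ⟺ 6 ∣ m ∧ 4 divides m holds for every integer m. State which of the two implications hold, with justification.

Both directions fail.

(⇒) This fails: take m = 5. Certainly 5 ∣ 5, but 6 ∤ 5.

(⇐) This fails: take m = 12. Both 6 ∣ 12 and 4 ∣ 12, yet 12 is not a multiple of 5 (since 12 = 2·5 + 2), so 5 ∤ 12.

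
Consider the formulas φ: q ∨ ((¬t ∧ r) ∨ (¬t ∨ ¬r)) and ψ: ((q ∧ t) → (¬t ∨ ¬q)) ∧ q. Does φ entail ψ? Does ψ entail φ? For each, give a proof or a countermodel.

Forward direction. This fails. Under t = F, q = F, r = F, the left side is true but the right side is false.

Converse. Assume the antecedent. If t is true, the antecedent cannot hold. If t is false, q ∨ ((¬t ∧ r) ∨ (¬t ∨ ¬r)) reduces to true regardless of the other variables. Either way q ∨ ((¬t ∧ r) ∨ (¬t ∨ ¬r)) holds.

(⇒) fails; (⇐) holds.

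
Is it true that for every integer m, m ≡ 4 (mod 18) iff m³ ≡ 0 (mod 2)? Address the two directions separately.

[⇐] This fails: take m = 0. Then 0³ = 0 ≡ 0 (mod 2), yet 0 ≡ 0 (mod 18), not 4.

[⇒] Suppose m ≡ 4 (mod 18). Then m³ ≡ 4³ = 64 (mod 18), and since 2 ∣ 18, also m³ ≡ 0 (mod 2).

The forward direction holds; the converse fails.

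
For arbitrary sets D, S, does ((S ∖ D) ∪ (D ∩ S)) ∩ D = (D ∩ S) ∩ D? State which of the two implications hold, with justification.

Both inclusions hold; the sets are equal.

(⟹) Let x ∈ ((S ∖ D) ∪ (D ∩ S)) ∩ D. Then x ∈ D ∩ S, from which x ∈ (D ∩ S) ∩ D.

(⟸) Let x ∈ (D ∩ S) ∩ D. Then x ∈ D ∩ S, from which x ∈ ((S ∖ D) ∪ (D ∩ S)) ∩ D.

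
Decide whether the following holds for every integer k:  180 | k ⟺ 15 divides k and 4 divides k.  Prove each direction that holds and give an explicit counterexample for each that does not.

Forward direction. If 180 ∣ k, write k = 180q. Since 180 = 12·15, k = 15·(12q), so 15 ∣ k; and since 180 = 45·4, k = 4·(45q), so 4 ∣ k.

Converse. This fails: take k = 60. Both 15 ∣ 60 and 4 ∣ 60, yet 60 is not a multiple of 180 (since 60 = 0·180 + 60), so 180 ∤ 60.

Only the forward implication holds.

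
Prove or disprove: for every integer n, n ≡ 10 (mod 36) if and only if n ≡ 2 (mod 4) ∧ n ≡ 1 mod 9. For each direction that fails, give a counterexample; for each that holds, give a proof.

(⇒) Suppose n ≡ 10 (mod 36); write n = 36j + 10. Since 4 ∣ 36, reducing mod 4 gives n ≡ 10 ≡ 2 (mod 4); since 9 ∣ 36, reducing mod 9 gives n ≡ 10 ≡ 1 (mod 9).

(⇐) Conversely, if n ≡ 2 (mod 4) and n ≡ 1 (mod 9), then by the Chinese remainder theorem n ≡ 10 (mod 36). This is exactly n ≡ 10 (mod 36).

Both directions hold; the statement is true.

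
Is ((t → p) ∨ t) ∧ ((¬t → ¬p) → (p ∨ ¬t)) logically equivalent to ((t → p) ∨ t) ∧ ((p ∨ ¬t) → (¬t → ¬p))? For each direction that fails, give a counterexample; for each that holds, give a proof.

Forward direction. This fails. Under t = F, p = T, the left side is true but the right side is false.

Converse. This fails. Under t = T, p = F, the left side is false but the right side is true.

Both directions fail.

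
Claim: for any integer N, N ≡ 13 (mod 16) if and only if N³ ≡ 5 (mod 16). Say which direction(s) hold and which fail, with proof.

Forward direction. Suppose N ≡ 13 (mod 16). Write N = 16j + 13. Then (16j + 13)³ = 4096j³ + 9984j² + 8112j + 2197 = 16(256j³ + 624j² + 507j + 137) + 5, so N³ ≡ 5 (mod 16).

Converse. Suppose N³ ≡ 5 (mod 16). The only residue r in {0, …, 15} with r³ ≡ 5 (mod 16) is r = 13, so N ≡ 13 (mod 16).

Equivalent; both directions hold.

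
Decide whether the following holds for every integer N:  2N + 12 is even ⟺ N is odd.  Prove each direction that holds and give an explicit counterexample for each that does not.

(⟹) This fails: take N = 2. Then 2N + 12 = 16, which is even, yet N = 2 is even, not odd.

(⟸) Suppose N is odd. Since 2 is even, 2N is even for every N, so 2N + 12 has the same parity as 12, which is even. Hence 2N + 12 is even.

(⇒) fails; (⇐) holds.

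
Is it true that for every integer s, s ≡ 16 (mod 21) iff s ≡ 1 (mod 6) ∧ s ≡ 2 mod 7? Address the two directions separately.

(⇒) fails; (⇐) holds.

(⟹) This fails: s = 16 gives 16 ≡ 16 (mod 21) but 16 ≡ 4 (mod 6), so the conjunction on the right does not hold.

(⟸) Conversely, if s ≡ 1 (mod 6) and s ≡ 2 (mod 7), then by the Chinese remainder theorem s ≡ 37 (mod 42). Since 37 ≡ 16 (mod 21) and 21 ∣ 42, we get s ≡ 16 (mod 21).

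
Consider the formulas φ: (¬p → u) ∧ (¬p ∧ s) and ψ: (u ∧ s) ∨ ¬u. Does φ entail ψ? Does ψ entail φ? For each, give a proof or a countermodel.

The forward direction holds; the converse fails.

(→) Assume the antecedent. If s is true, (u ∧ s) ∨ ¬u reduces to true regardless of the other variables. If s is false, the antecedent cannot hold. Either way (u ∧ s) ∨ ¬u holds.

(←) This fails. Under s = F, u = F, p = F, the left side is false but the right side is true.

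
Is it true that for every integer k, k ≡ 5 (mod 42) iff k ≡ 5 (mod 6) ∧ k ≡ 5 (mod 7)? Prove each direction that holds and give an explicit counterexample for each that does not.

(⇐) If k ≡ 5 (mod 6) and k ≡ 5 (mod 7), then by the Chinese remainder theorem k ≡ 5 (mod 42). This is exactly k ≡ 5 (mod 42).

(⇒) Suppose k ≡ 5 (mod 42); write k = 42j + 5. Since 6 ∣ 42, reducing mod 6 gives k ≡ 5 (mod 6); since 7 ∣ 42, reducing mod 7 gives k ≡ 5 (mod 7).

Equivalent; both directions hold.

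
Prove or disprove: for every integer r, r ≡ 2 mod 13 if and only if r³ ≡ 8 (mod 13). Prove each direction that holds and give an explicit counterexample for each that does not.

(⇒) holds; (⇐) fails.

[⇒] Suppose r ≡ 2 mod 13. Write r = 13j + 2. Then (13j + 2)³ = 2197j³ + 1014j² + 156j + 8 = 13(169j³ + 78j² + 12j) + 8, so r³ ≡ 8 (mod 13).

[⇐] This fails: take r = 5. Then 5³ = 125 ≡ 8 (mod 13), yet 5 ≡ 5 (mod 13), not 2.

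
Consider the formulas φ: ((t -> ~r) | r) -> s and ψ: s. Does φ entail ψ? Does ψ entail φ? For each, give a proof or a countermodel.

(⟹) Assume the antecedent. If s is true, s reduces to true regardless of the other variables. If s is false, the antecedent cannot hold. Either way s holds.

(⟸) Assume the antecedent. If s is true, ((t -> ~r) | r) -> s reduces to true regardless of the other variables. If s is false, the antecedent cannot hold. Either way ((t -> ~r) | r) -> s holds.

Both directions hold; the statement is true.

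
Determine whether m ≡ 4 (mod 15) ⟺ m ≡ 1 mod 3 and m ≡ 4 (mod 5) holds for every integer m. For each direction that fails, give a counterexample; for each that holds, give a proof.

The biconditional holds.

(⟹) Suppose m ≡ 4 (mod 15); write m = 15j + 4. Since 3 ∣ 15, reducing mod 3 gives m ≡ 4 ≡ 1 (mod 3); since 5 ∣ 15, reducing mod 5 gives m ≡ 4 (mod 5).

(⟸) Conversely, if m ≡ 1 (mod 3) and m ≡ 4 (mod 5), then by the Chinese remainder theorem m ≡ 4 (mod 15). This is exactly m ≡ 4 (mod 15).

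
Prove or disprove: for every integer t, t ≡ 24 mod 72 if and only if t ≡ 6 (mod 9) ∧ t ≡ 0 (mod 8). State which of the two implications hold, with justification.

Both directions hold; the statement is true.

(⇒) Suppose t ≡ 24 (mod 72); write t = 72j + 24. Since 9 ∣ 72, reducing mod 9 gives t ≡ 24 ≡ 6 (mod 9); since 8 ∣ 72, reducing mod 8 gives t ≡ 24 ≡ 0 (mod 8).

(⇐) Conversely, if t ≡ 6 (mod 9) and t ≡ 0 (mod 8), then by the Chinese remainder theorem t ≡ 24 (mod 72). This is exactly t ≡ 24 (mod 72).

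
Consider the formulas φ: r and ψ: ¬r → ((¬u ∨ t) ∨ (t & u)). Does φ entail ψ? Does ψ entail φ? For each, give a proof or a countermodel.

(←) This fails. Under r = F, t = F, u = F, the left side is false but the right side is true.

(→) Assume the antecedent. If r is true, ¬r → ((¬u ∨ t) ∨ (t & u)) reduces to true regardless of the other variables. If r is false, the antecedent cannot hold. Either way ¬r → ((¬u ∨ t) ∨ (t & u)) holds.

The forward direction holds; the converse fails.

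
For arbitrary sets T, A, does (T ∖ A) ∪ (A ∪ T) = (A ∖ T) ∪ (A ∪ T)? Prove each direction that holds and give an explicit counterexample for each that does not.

Both inclusions hold; the sets are equal.

(⟹) Let x ∈ (T ∖ A) ∪ (A ∪ T). Then either x ∈ T and x ∉ A; or x ∈ A and x ∉ T; or x ∈ T ∩ A. In each case x ∈ (A ∖ T) ∪ (A ∪ T), so (T ∖ A) ∪ (A ∪ T) ⊆ (A ∖ T) ∪ (A ∪ T).

(⟸) Let x ∈ (A ∖ T) ∪ (A ∪ T). Then either x ∈ T and x ∉ A; or x ∈ A and x ∉ T; or x ∈ T ∩ A. In each case x ∈ (T ∖ A) ∪ (A ∪ T), so (A ∖ T) ∪ (A ∪ T) ⊆ (T ∖ A) ∪ (A ∪ T).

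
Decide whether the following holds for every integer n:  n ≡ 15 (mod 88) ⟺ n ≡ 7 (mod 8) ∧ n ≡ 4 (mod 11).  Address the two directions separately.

(→) Suppose n ≡ 15 (mod 88); write n = 88j + 15. Since 8 ∣ 88, reducing mod 8 gives n ≡ 15 ≡ 7 (mod 8); since 11 ∣ 88, reducing mod 11 gives n ≡ 15 ≡ 4 (mod 11).

(←) Conversely, if n ≡ 7 (mod 8) and n ≡ 4 (mod 11), then by the Chinese remainder theorem n ≡ 15 (mod 88). This is exactly n ≡ 15 (mod 88).

Both implications hold.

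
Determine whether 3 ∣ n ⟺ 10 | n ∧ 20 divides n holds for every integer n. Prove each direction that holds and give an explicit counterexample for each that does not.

Both directions fail.

Forward direction. This fails: take n = 3. Certainly 3 ∣ 3, but 10 ∤ 3.

Converse. This fails: take n = 20. Both 10 ∣ 20 and 20 ∣ 20, yet 20 is not a multiple of 3 (since 20 = 6·3 + 2), so 3 ∤ 20.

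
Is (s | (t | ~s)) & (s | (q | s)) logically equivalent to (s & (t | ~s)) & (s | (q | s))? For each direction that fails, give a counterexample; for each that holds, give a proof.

Only the converse holds.

(⟸) Assume the antecedent. If t is true, the antecedent forces (t = T, q = F, s = T) or (t = T, q = T, s = T), and (s | (t | ~s)) & (s | (q | s)) holds there. If t is false, the antecedent cannot hold. Either way (s | (t | ~s)) & (s | (q | s)) holds.

(⟹) This fails. Under t = F, q = T, s = F, the left side is true but the right side is false.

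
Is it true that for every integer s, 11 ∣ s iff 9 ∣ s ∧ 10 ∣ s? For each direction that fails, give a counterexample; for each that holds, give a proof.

Both directions fail.

(→) This fails: take s = 11. Certainly 11 ∣ 11, but 9 ∤ 11.

(←) This fails: take s = 90. Both 9 ∣ 90 and 10 ∣ 90, yet 90 is not a multiple of 11 (since 90 = 8·11 + 2), so 11 ∤ 90.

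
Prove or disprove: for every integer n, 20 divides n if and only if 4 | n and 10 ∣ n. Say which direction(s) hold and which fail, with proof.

Both directions hold.

(⇒) If 20 ∣ n, write n = 20q. Since 20 = 5·4, n = 4·(5q), so 4 ∣ n; and since 20 = 2·10, n = 10·(2q), so 10 ∣ n.

(⇐) Suppose 4 ∣ n and 10 ∣ n. Any common multiple of 4 and 10 is a multiple of their lcm; here lcm(4, 10) = 4·10/gcd(4, 10) = 40/2 = 20, so 20 ∣ n.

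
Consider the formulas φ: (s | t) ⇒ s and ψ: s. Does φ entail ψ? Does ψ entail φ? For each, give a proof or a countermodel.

Not equivalent: only (⇐) holds.

[⇐] Assume the antecedent. If s is true, (s | t) ⇒ s reduces to true regardless of the other variables. If s is false, the antecedent cannot hold. Either way (s | t) ⇒ s holds.

[⇒] This fails. Under s = F, t = F, the left side is true but the right side is false.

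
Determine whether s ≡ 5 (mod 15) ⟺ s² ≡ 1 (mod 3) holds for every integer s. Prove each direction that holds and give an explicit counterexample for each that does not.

[⇒] Suppose s ≡ 5 (mod 15). Then s² ≡ 5² = 25 (mod 15), and since 3 ∣ 15, also s² ≡ 1 (mod 3).

[⇐] This fails: take s = 1. Then 1² = 1 ≡ 1 (mod 3), yet 1 ≡ 1 (mod 15), not 5.

(⇒) holds; (⇐) fails.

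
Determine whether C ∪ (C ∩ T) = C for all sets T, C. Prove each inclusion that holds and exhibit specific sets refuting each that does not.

Both inclusions hold.

Reverse inclusion. Let x ∈ C. Then either x ∈ C and x ∉ T; or x ∈ T ∩ C. In each case x ∈ C ∪ (C ∩ T), so C ⊆ C ∪ (C ∩ T).

Forward inclusion. Let x ∈ C ∪ (C ∩ T). Then either x ∈ C and x ∉ T; or x ∈ T ∩ C. In each case x ∈ C, so C ∪ (C ∩ T) ⊆ C.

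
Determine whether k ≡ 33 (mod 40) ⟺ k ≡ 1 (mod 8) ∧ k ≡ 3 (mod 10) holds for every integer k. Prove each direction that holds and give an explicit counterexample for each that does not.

Both directions hold; the statement is true.

[⇒] Suppose k ≡ 33 (mod 40); write k = 40j + 33. Since 8 ∣ 40, reducing mod 8 gives k ≡ 33 ≡ 1 (mod 8); since 10 ∣ 40, reducing mod 10 gives k ≡ 33 ≡ 3 (mod 10).

[⇐] Conversely, if k ≡ 1 (mod 8) and k ≡ 3 (mod 10), then by the Chinese remainder theorem k ≡ 33 (mod 40). This is exactly k ≡ 33 (mod 40).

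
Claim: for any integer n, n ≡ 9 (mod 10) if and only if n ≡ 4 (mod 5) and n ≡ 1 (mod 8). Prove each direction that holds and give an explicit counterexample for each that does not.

Not equivalent: only (⇐) holds.

Forward direction. This fails: n = 19 gives 19 ≡ 9 (mod 10) but 19 ≡ 3 (mod 8), so the conjunction on the right does not hold.

Converse. If n ≡ 4 (mod 5) and n ≡ 1 (mod 8), then by the Chinese remainder theorem n ≡ 9 (mod 40). Since 9 ≡ 9 (mod 10) and 10 ∣ 40, we get n ≡ 9 (mod 10).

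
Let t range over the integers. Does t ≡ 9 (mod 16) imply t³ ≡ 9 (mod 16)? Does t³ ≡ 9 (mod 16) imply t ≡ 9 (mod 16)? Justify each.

The biconditional holds.

(⟹) Suppose t ≡ 9 (mod 16). Write t = 16j + 9. Then (16j + 9)³ = 4096j³ + 6912j² + 3888j + 729 = 16(256j³ + 432j² + 243j + 45) + 9, so t³ ≡ 9 (mod 16).

(⟸) Conversely, suppose t³ ≡ 9 (mod 16). The only residue r in {0, …, 15} with r³ ≡ 9 (mod 16) is r = 9, so t ≡ 9 (mod 16).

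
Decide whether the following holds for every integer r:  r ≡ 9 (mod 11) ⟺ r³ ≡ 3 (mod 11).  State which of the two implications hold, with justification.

Equivalent; both directions hold.

Forward direction. Suppose r ≡ 9 (mod 11). Write r = 11j + 9. Then (11j + 9)³ = 1331j³ + 3267j² + 2673j + 729 = 11(121j³ + 297j² + 243j + 66) + 3, so r³ ≡ 3 (mod 11).

Converse. For the converse, argue contrapositively. If r ≢ 9 (mod 11), then r is congruent to one of 0, 1, 2, 3, 4, 5, 6, 7, 8, 10 modulo 11, and these give r³ ≡ 0, 1, 8, 5, 9, 4, 7, 2, 6, 10 respectively — never 3.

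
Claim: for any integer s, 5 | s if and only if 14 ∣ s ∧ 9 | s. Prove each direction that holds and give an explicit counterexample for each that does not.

Forward direction. This fails: take s = 5. Certainly 5 ∣ 5, but 14 ∤ 5.

Converse. This fails: take s = 126. Both 14 ∣ 126 and 9 ∣ 126, yet 126 is not a multiple of 5 (since 126 = 25·5 + 1), so 5 ∤ 126.

Both directions fail.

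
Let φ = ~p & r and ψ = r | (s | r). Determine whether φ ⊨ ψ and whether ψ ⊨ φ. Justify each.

Forward direction. Assume the antecedent. If r is true, r | (s | r) reduces to true regardless of the other variables. If r is false, the antecedent cannot hold. Either way r | (s | r) holds.

Converse. This fails. Under r = F, s = T, p = F, the left side is false but the right side is true.

Not equivalent: only (⇒) holds.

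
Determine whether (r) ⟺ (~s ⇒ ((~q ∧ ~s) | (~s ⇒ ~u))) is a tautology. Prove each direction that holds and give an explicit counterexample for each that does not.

Forward direction. This fails. Under u = T, s = F, r = T, q = T, the left side is true but the right side is false.

Converse. This fails. Under u = F, s = F, r = F, q = F, the left side is false but the right side is true.

Neither implication holds.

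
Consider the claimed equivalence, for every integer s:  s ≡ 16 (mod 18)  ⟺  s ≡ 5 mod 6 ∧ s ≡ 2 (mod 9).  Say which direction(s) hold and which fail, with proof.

Both directions fail.

(⇒) This fails: s = 16 gives 16 ≡ 16 (mod 18) but 16 ≡ 4 (mod 6), so the conjunction on the right does not hold.

(⇐) This fails: s = 11 satisfies both congruences on the right (11 ≡ 5 mod 6 and 11 ≡ 2 mod 9) yet 11 ≡ 11 (mod 18), not 16.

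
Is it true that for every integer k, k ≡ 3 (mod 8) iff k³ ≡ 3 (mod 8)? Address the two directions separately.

Forward direction. Suppose k ≡ 3 (mod 8). Write k = 8j + 3. Then (8j + 3)³ = 512j³ + 576j² + 216j + 27 = 8(64j³ + 72j² + 27j + 3) + 3, so k³ ≡ 3 (mod 8).

Converse. For the converse, argue contrapositively. If k ≢ 3 (mod 8), then k is congruent to one of 0, 1, 2, 4, 5, 6, 7 modulo 8, and these give k³ ≡ 0, 1, 0, 0, 5, 0, 7 respectively — never 3.

Both directions hold.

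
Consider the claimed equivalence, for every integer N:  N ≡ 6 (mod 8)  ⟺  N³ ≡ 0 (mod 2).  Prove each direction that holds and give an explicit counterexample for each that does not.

(→) Suppose N ≡ 6 (mod 8). Then N³ ≡ 6³ = 216 (mod 8), and since 2 ∣ 8, also N³ ≡ 0 (mod 2).

(←) This fails: take N = 0. Then 0³ = 0 ≡ 0 (mod 2), yet 0 ≡ 0 (mod 8), not 6.

(⇒) holds; (⇐) fails.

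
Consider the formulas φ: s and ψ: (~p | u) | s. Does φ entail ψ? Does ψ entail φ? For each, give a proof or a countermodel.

Not equivalent: only (⇒) holds.

[⇒] Assume the antecedent. If u is true, (~p | u) | s reduces to true regardless of the other variables. If u is false, the antecedent forces (u = F, p = F, s = T) or (u = F, p = T, s = T), and (~p | u) | s holds there. Either way (~p | u) | s holds.

[⇐] This fails. Under u = F, p = F, s = F, the left side is false but the right side is true.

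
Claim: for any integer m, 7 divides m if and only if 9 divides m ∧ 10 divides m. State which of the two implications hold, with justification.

(⇒) fails and (⇐) fails.

Forward direction. This fails: take m = 7. Certainly 7 ∣ 7, but 9 ∤ 7.

Converse. This fails: take m = 90. Both 9 ∣ 90 and 10 ∣ 90, yet 90 is not a multiple of 7 (since 90 = 12·7 + 6), so 7 ∤ 90.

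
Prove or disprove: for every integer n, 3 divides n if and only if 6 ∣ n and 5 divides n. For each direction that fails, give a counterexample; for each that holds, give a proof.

Not equivalent: only (⇐) holds.

(→) This fails: take n = 3. Certainly 3 ∣ 3, but 6 ∤ 3.

(←) Suppose 6 ∣ n and 5 ∣ n. Any common multiple of 6 and 5 is a multiple of their lcm; here gcd(6, 5) = 1, so lcm(6, 5) = 6·5 = 30, so 30 ∣ n. Since 3 ∣ 30, it follows that 3 ∣ n.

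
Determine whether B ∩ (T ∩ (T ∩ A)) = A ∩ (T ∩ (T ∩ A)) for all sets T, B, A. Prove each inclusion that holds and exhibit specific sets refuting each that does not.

Only the forward inclusion holds.

(⊇) This inclusion fails. Take T = {1}, B = ∅, A = {1}; then 1 ∈ A ∩ (T ∩ (T ∩ A)) but 1 ∉ B ∩ (T ∩ (T ∩ A)).

(⊆) Let x ∈ B ∩ (T ∩ (T ∩ A)). Then x ∈ T ∩ B ∩ A, from which x ∈ A ∩ (T ∩ (T ∩ A)).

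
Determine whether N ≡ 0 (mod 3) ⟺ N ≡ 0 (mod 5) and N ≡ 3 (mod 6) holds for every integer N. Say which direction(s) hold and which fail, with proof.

(→) This fails: N = 0 gives 0 ≡ 0 (mod 3) but 0 ≡ 0 (mod 6), so the conjunction on the right does not hold.

(←) Conversely, if N ≡ 0 (mod 5) and N ≡ 3 (mod 6), then by the Chinese remainder theorem N ≡ 15 (mod 30). Since 15 ≡ 0 (mod 3) and 3 ∣ 30, we get N ≡ 0 (mod 3).

Only the reverse direction holds.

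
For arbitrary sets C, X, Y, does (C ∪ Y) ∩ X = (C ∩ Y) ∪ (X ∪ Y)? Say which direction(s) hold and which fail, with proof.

Forward inclusion. Let x ∈ (C ∪ Y) ∩ X. Then either x ∈ C ∩ X and x ∉ Y; or x ∈ X ∩ Y and x ∉ C; or x ∈ C ∩ X ∩ Y. In each case x ∈ (C ∩ Y) ∪ (X ∪ Y), so (C ∪ Y) ∩ X ⊆ (C ∩ Y) ∪ (X ∪ Y).

Reverse inclusion. This inclusion fails. Take C = ∅, X = {1}, Y = ∅; then 1 ∈ (C ∩ Y) ∪ (X ∪ Y) but 1 ∉ (C ∪ Y) ∩ X.

(⊆) holds; (⊇) fails.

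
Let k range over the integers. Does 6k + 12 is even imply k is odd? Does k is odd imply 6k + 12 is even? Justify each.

Only the reverse direction holds.

[⇒] This fails: take k = 2. Then 6k + 12 = 24, which is even, yet k = 2 is even, not odd.

[⇐] Suppose k is odd. Since 6 is even, 6k is even for every k, so 6k + 12 has the same parity as 12, which is even. Hence 6k + 12 is even.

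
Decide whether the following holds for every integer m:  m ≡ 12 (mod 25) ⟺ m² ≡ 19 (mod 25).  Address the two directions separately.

(←) This fails: take m = 13. Then 13² = 169 ≡ 19 (mod 25), yet 13 ≡ 13 (mod 25), not 12.

(→) Suppose m ≡ 12 (mod 25). Write m = 25j + 12. Then (25j + 12)² = 625j² + 600j + 144 = 25(25j² + 24j + 5) + 19, so m² ≡ 19 (mod 25).

The forward direction holds; the converse fails.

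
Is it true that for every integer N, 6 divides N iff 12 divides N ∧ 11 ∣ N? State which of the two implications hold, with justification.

Only the reverse direction holds.

[⇐] Suppose 12 ∣ N and 11 ∣ N. Any common multiple of 12 and 11 is a multiple of their lcm; here gcd(12, 11) = 1, so lcm(12, 11) = 12·11 = 132, so 132 ∣ N. Since 6 ∣ 132, it follows that 6 ∣ N.

[⇒] This fails: take N = 6. Certainly 6 ∣ 6, but 12 ∤ 6.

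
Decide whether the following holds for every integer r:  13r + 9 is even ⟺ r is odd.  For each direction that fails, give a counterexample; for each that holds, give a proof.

The biconditional holds.

(←) Suppose r is odd; write r = 2j + 1. Then 13r + 9 = 13·(2j + 1) + 9 = 2·13j + 22, which is even.

(→) Suppose 13r + 9 is even. Since 13 is odd, 13r and r have the same parity, so 13r + 9 ≡ r + 9 (mod 2). As 9 is odd, 13r + 9 is even exactly when r is odd. Thus r is odd.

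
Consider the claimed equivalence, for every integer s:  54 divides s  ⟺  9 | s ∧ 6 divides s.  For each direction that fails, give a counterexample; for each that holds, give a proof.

Only the forward implication holds.

(→) If 54 ∣ s, write s = 54q. Since 54 = 6·9, s = 9·(6q), so 9 ∣ s; and since 54 = 9·6, s = 6·(9q), so 6 ∣ s.

(←) This fails: take s = 18. Both 9 ∣ 18 and 6 ∣ 18, yet 18 is not a multiple of 54 (since 18 = 0·54 + 18), so 54 ∤ 18.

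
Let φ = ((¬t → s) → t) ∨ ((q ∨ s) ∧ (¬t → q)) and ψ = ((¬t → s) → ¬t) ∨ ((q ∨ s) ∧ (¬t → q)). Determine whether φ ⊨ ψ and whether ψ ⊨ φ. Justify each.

(⇒) This fails. Under t = T, s = F, q = F, the left side is true but the right side is false.

(⇐) This fails. Under t = F, s = T, q = F, the left side is false but the right side is true.

Neither direction holds.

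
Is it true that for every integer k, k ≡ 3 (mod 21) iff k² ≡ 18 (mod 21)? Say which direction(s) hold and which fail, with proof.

Neither implication holds.

(⟹) This fails: take k = 3. Then 3 ≡ 3 (mod 21), but 3² = 9 ≡ 9 (mod 21), not 18.

(⟸) This fails: take k = 9. Then 9² = 81 ≡ 18 (mod 21), yet 9 ≡ 9 (mod 21), not 3.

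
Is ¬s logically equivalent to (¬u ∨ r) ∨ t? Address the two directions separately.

(⟹) This fails. Under u = T, t = F, r = F, s = F, the left side is true but the right side is false.

(⟸) This fails. Under u = F, t = F, r = F, s = T, the left side is false but the right side is true.

Neither direction holds.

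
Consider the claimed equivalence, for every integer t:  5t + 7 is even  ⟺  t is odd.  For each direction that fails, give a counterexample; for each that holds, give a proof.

Both directions hold.

[⇒] Suppose 5t + 7 is even. Since 5 is odd, 5t and t have the same parity, so 5t + 7 ≡ t + 7 (mod 2). As 7 is odd, 5t + 7 is even exactly when t is odd. Thus t is odd.

[⇐] Conversely, suppose t is odd; write t = 2j + 1. Then 5t + 7 = 5·(2j + 1) + 7 = 2·5j + 12, which is even.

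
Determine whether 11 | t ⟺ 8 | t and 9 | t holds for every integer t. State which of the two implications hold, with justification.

Both directions fail.

Forward direction. This fails: take t = 11. Certainly 11 ∣ 11, but 8 ∤ 11.

Converse. This fails: take t = 72. Both 8 ∣ 72 and 9 ∣ 72, yet 72 is not a multiple of 11 (since 72 = 6·11 + 6), so 11 ∤ 72.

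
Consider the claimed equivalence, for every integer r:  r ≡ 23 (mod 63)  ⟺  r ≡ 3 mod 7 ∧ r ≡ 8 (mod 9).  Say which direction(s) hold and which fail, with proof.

Forward direction. This fails: r = 23 gives 23 ≡ 23 (mod 63) but 23 ≡ 2 (mod 7), so the conjunction on the right does not hold.

Converse. This fails: r = 17 satisfies both congruences on the right (17 ≡ 3 mod 7 and 17 ≡ 8 mod 9) yet 17 ≡ 17 (mod 63), not 23.

(⇒) fails and (⇐) fails.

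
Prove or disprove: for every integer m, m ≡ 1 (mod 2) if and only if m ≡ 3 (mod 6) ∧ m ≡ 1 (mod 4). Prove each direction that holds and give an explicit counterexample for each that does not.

The forward direction fails; the converse holds.

Forward direction. This fails: m = 1 gives 1 ≡ 1 (mod 2) but 1 ≡ 1 (mod 6), so the conjunction on the right does not hold.

Converse. If m ≡ 3 (mod 6) and m ≡ 1 (mod 4), then by the Chinese remainder theorem m ≡ 9 (mod 12). Since 9 ≡ 1 (mod 2) and 2 ∣ 12, we get m ≡ 1 (mod 2).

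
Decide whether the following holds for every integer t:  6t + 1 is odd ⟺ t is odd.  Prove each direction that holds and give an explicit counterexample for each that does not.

Only the reverse direction holds.

(→) This fails: take t = 0. Then 6t + 1 = 1, which is odd, yet t = 0 is even, not odd.

(←) Suppose t is odd. Since 6 is even, 6t is even for every t, so 6t + 1 has the same parity as 1, which is odd. Hence 6t + 1 is odd.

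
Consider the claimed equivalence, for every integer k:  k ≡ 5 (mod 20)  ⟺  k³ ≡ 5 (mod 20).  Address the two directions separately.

Equivalent; both directions hold.

(→) Suppose k ≡ 5 (mod 20). Write k = 20j + 5. Then (20j + 5)³ = 8000j³ + 6000j² + 1500j + 125 = 20(400j³ + 300j² + 75j + 6) + 5, so k³ ≡ 5 (mod 20).

(←) Conversely, suppose k³ ≡ 5 (mod 20). The only residue r in {0, …, 19} with r³ ≡ 5 (mod 20) is r = 5, so k ≡ 5 (mod 20).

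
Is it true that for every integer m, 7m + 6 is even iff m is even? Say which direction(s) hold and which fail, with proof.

Both directions hold.

[⇐] Suppose m is even; write m = 2j. Then 7m + 6 = 7·(2j) + 6 = 2·7j + 6, which is even.

[⇒] Suppose 7m + 6 is even. Since 7 is odd, 7m and m have the same parity, so 7m + 6 ≡ m + 6 (mod 2). As 6 is even, 7m + 6 is even exactly when m is even. Thus m is even.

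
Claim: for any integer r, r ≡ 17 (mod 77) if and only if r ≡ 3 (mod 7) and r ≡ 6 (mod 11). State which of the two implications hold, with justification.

(⟹) Suppose r ≡ 17 (mod 77); write r = 77j + 17. Since 7 ∣ 77, reducing mod 7 gives r ≡ 17 ≡ 3 (mod 7); since 11 ∣ 77, reducing mod 11 gives r ≡ 17 ≡ 6 (mod 11).

(⟸) Conversely, if r ≡ 3 (mod 7) and r ≡ 6 (mod 11), then by the Chinese remainder theorem r ≡ 17 (mod 77). This is exactly r ≡ 17 (mod 77).

Both directions hold.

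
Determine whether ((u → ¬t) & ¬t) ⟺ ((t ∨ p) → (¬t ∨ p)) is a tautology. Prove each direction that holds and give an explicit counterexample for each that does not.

[⇒] Assume the antecedent. If t is true, the antecedent cannot hold. If t is false, (t ∨ p) → (¬t ∨ p) reduces to true regardless of the other variables. Either way (t ∨ p) → (¬t ∨ p) holds.

[⇐] This fails. Under t = T, u = F, p = T, the left side is false but the right side is true.

Only the forward implication holds.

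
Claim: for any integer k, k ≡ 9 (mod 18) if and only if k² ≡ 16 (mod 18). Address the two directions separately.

Neither direction holds.

(⇒) This fails: take k = 9. Then 9 ≡ 9 (mod 18), but 9² = 81 ≡ 9 (mod 18), not 16.

(⇐) This fails: take k = 4. Then 4² = 16 ≡ 16 (mod 18), yet 4 ≡ 4 (mod 18), not 9.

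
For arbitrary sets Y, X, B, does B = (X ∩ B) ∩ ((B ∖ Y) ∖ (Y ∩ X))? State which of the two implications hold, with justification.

(⊆) fails; (⊇) holds.

(⟹) This inclusion fails. Take Y = ∅, X = ∅, B = {1}; then 1 ∈ B but 1 ∉ (X ∩ B) ∩ ((B ∖ Y) ∖ (Y ∩ X)).

(⟸) Let x ∈ (X ∩ B) ∩ ((B ∖ Y) ∖ (Y ∩ X)). Then x ∈ X ∩ B and x ∉ Y, from which x ∈ B.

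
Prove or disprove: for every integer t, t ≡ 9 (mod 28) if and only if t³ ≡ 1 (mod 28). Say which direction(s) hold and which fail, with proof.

(→) Suppose t ≡ 9 (mod 28). Write t = 28j + 9. Then (28j + 9)³ = 21952j³ + 21168j² + 6804j + 729 = 28(784j³ + 756j² + 243j + 26) + 1, so t³ ≡ 1 (mod 28).

(←) This fails: take t = 1. Then 1³ = 1 ≡ 1 (mod 28), yet 1 ≡ 1 (mod 28), not 9.

(⇒) holds; (⇐) fails.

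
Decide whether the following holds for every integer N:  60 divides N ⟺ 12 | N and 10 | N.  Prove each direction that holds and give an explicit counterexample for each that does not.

Both directions hold.

(⟹) If 60 ∣ N, write N = 60q. Since 60 = 5·12, N = 12·(5q), so 12 ∣ N; and since 60 = 6·10, N = 10·(6q), so 10 ∣ N.

(⟸) Suppose 12 ∣ N and 10 ∣ N. Any common multiple of 12 and 10 is a multiple of their lcm; here lcm(12, 10) = 12·10/gcd(12, 10) = 120/2 = 60, so 60 ∣ N.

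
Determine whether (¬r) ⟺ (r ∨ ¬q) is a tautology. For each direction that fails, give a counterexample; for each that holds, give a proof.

(⇒) This fails. Under q = T, r = F, the left side is true but the right side is false.

(⇐) This fails. Under q = F, r = T, the left side is false but the right side is true.

Neither direction holds.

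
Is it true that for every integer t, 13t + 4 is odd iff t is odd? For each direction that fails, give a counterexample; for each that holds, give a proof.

Both directions hold; the statement is true.

(→) Suppose 13t + 4 is odd. Since 13 is odd, 13t and t have the same parity, so 13t + 4 ≡ t + 4 (mod 2). As 4 is even, 13t + 4 is odd exactly when t is odd. Thus t is odd.

(←) Conversely, suppose t is odd; write t = 2j + 1. Then 13t + 4 = 13·(2j + 1) + 4 = 2·13j + 17, which is odd.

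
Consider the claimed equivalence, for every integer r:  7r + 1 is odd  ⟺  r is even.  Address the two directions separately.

Both directions hold; the statement is true.

(⟹) Suppose 7r + 1 is odd. Since 7 is odd, 7r and r have the same parity, so 7r + 1 ≡ r + 1 (mod 2). As 1 is odd, 7r + 1 is odd exactly when r is even. Thus r is even.

(⟸) Conversely, suppose r is even; write r = 2j. Then 7r + 1 = 7·(2j) + 1 = 2·7j + 1, which is odd.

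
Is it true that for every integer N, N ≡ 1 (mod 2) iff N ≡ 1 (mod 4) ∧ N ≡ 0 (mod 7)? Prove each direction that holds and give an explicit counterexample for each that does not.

Only the converse holds.

(⇐) If N ≡ 1 (mod 4) and N ≡ 0 (mod 7), then by the Chinese remainder theorem N ≡ 21 (mod 28). Since 21 ≡ 1 (mod 2) and 2 ∣ 28, we get N ≡ 1 (mod 2).

(⇒) This fails: N = 1 gives 1 ≡ 1 (mod 2) but 1 ≡ 1 (mod 7), so the conjunction on the right does not hold.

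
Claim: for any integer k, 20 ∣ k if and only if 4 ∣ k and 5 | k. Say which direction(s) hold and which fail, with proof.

[⇒] If 20 ∣ k, write k = 20q. Since 20 = 5·4, k = 4·(5q), so 4 ∣ k; and since 20 = 4·5, k = 5·(4q), so 5 ∣ k.

[⇐] Suppose 4 ∣ k and 5 ∣ k. Any common multiple of 4 and 5 is a multiple of their lcm; here gcd(4, 5) = 1, so lcm(4, 5) = 4·5 = 20, so 20 ∣ k.

Both implications hold.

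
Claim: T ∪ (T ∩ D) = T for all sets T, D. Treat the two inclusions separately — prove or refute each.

Reverse inclusion. Let x ∈ T. Then either x ∈ T and x ∉ D; or x ∈ T ∩ D. In each case x ∈ T ∪ (T ∩ D), so T ⊆ T ∪ (T ∩ D).

Forward inclusion. Let x ∈ T ∪ (T ∩ D). Then either x ∈ T and x ∉ D; or x ∈ T ∩ D. In each case x ∈ T, so T ∪ (T ∩ D) ⊆ T.

Both inclusions hold; the sets are equal.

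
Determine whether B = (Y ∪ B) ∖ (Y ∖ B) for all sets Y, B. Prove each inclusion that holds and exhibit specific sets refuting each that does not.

Forward inclusion. Let x ∈ B. Then either x ∈ B and x ∉ Y; or x ∈ Y ∩ B. In each case x ∈ (Y ∪ B) ∖ (Y ∖ B), so B ⊆ (Y ∪ B) ∖ (Y ∖ B).

Reverse inclusion. Let x ∈ (Y ∪ B) ∖ (Y ∖ B). Then either x ∈ B and x ∉ Y; or x ∈ Y ∩ B. In each case x ∈ B, so (Y ∪ B) ∖ (Y ∖ B) ⊆ B.

Both inclusions hold; the sets are equal.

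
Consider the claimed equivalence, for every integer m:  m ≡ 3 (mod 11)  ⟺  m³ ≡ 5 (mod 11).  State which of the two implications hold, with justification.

Both directions hold; the statement is true.

[⇐] Suppose m³ ≡ 5 (mod 11). The only residue r in {0, …, 10} with r³ ≡ 5 (mod 11) is r = 3, so m ≡ 3 (mod 11).

[⇒] Suppose m ≡ 3 (mod 11). Write m = 11j + 3. Then (11j + 3)³ = 1331j³ + 1089j² + 297j + 27 = 11(121j³ + 99j² + 27j + 2) + 5, so m³ ≡ 5 (mod 11).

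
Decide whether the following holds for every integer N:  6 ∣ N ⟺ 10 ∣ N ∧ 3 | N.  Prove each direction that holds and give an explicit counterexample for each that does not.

The forward direction fails; the converse holds.

(⇒) This fails: take N = 6. Certainly 6 ∣ 6, but 10 ∤ 6.

(⇐) Suppose 10 ∣ N and 3 ∣ N. Any common multiple of 10 and 3 is a multiple of their lcm; here gcd(10, 3) = 1, so lcm(10, 3) = 10·3 = 30, so 30 ∣ N. Since 6 ∣ 30, it follows that 6 ∣ N.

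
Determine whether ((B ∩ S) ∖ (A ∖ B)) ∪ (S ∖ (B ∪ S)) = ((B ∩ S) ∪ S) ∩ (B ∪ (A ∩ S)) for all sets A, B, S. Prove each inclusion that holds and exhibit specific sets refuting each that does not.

The sets are not equal: only the forward inclusion holds.

Forward inclusion. Let x ∈ ((B ∩ S) ∖ (A ∖ B)) ∪ (S ∖ (B ∪ S)). Then either x ∈ B ∩ S and x ∉ A; or x ∈ A ∩ B ∩ S. In each case x ∈ ((B ∩ S) ∪ S) ∩ (B ∪ (A ∩ S)), so ((B ∩ S) ∖ (A ∖ B)) ∪ (S ∖ (B ∪ S)) ⊆ ((B ∩ S) ∪ S) ∩ (B ∪ (A ∩ S)).

Reverse inclusion. This inclusion fails. Take A = {1}, B = ∅, S = {1}; then 1 ∈ ((B ∩ S) ∪ S) ∩ (B ∪ (A ∩ S)) but 1 ∉ ((B ∩ S) ∖ (A ∖ B)) ∪ (S ∖ (B ∪ S)).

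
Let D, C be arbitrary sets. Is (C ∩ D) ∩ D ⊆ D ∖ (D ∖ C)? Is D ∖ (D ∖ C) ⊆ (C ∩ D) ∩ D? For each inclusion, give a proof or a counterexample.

The two sets are equal.

(⟹) Let x ∈ (C ∩ D) ∩ D. Then x ∈ D ∩ C, from which x ∈ D ∖ (D ∖ C).

(⟸) Let x ∈ D ∖ (D ∖ C). Then x ∈ D ∩ C, from which x ∈ (C ∩ D) ∩ D.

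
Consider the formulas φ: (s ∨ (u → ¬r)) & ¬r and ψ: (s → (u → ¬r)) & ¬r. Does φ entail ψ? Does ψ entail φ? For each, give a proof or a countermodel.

Equivalent; both directions hold.

(→) Assume the antecedent. If r is true, the antecedent cannot hold. If r is false, (s → (u → ¬r)) & ¬r reduces to true regardless of the other variables. Either way (s → (u → ¬r)) & ¬r holds.

(←) Assume the antecedent. If r is true, the antecedent cannot hold. If r is false, (s ∨ (u → ¬r)) & ¬r reduces to true regardless of the other variables. Either way (s ∨ (u → ¬r)) & ¬r holds.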